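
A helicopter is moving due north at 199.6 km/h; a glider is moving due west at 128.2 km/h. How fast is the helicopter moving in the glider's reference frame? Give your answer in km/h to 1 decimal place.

237.2 km/h

Taking east as x and north as y: helicopter velocity = (0.000, 199.600) km/h; glider velocity = (-128.200, 0.000) km/h.
Velocity of helicopter relative to glider = (0.000, 199.600) − (-128.200, 0.000) = (128.200, 199.600) km/h.
Magnitude = |(128.200, 199.600)| = 237.224 km/h.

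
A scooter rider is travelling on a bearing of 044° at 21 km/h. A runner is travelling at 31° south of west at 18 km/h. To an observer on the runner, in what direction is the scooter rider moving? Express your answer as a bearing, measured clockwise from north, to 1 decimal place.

Taking east as x and north as y: scooter rider velocity = (14.588, 15.106) km/h; runner velocity = (-15.429, -9.271) km/h.
Velocity of scooter rider relative to runner = (14.588, 15.106) − (-15.429, -9.271) = (30.017, 24.377) km/h.
Bearing = atan2(30.02, 24.38) = 50.92° clockwise from north.

050.9°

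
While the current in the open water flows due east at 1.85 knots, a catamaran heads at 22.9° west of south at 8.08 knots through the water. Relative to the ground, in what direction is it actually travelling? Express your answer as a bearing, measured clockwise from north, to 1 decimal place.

189.9°

Taking east as x and north as y: velocity relative to the water = (-3.144, -7.443) knots; the water relative to ground = (1.850, 0.000) knots.
Velocity relative to ground = (-3.144, -7.443) + (1.850, 0.000) = (-1.294, -7.443) knots.
Bearing = atan2(-1.29, -7.44) = 189.86° clockwise from north.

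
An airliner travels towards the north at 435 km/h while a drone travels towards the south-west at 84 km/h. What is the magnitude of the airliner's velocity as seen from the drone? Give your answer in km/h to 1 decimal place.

Taking east as x and north as y: airliner velocity = (0.000, 435.000) km/h; drone velocity = (-59.397, -59.397) km/h.
Velocity of airliner relative to drone = (0.000, 435.000) − (-59.397, -59.397) = (59.397, 494.397) km/h.
Magnitude = |(59.397, 494.397)| = 497.952 km/h.

498.0 km/h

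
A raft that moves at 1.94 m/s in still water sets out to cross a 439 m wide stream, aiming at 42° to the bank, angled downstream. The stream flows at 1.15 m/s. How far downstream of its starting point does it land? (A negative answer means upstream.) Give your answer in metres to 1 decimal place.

Perpendicular speed = 1.298 m/s; crossing time = 439 / 1.298 = 338.183 s.
Net downstream speed = 2.592 m/s.
Drift = 2.592 × 338.183 = 876.469 m (downstream).

876.5 m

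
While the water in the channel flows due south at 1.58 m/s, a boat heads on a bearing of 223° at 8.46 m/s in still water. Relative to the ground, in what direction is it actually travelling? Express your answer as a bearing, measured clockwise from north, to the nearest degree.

217°

Taking east as x and north as y: velocity relative to the water = (-5.770, -6.187) m/s; the water relative to ground = (0.000, -1.580) m/s.
Velocity relative to ground = (-5.770, -6.187) + (0.000, -1.580) = (-5.770, -7.767) m/s.
Bearing = atan2(-5.77, -7.77) = 216.61° clockwise from north.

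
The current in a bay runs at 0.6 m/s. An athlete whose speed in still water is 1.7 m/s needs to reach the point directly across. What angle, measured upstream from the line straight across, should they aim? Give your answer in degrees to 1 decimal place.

20.7°

To cancel the current, the upstream component of the athlete's velocity must equal the flow: 1.7 sin θ = 0.6.
sin θ = 0.6 / 1.7 = 0.3529.
θ = arcsin(0.3529) = 20.667°.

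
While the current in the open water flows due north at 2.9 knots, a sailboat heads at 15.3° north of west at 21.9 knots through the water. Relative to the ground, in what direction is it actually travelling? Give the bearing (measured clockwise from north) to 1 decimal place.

Taking east as x and north as y: velocity relative to the water = (-21.124, 5.779) knots; the water relative to ground = (0.000, 2.900) knots.
Velocity relative to ground = (-21.124, 5.779) + (0.000, 2.900) = (-21.124, 8.679) knots.
Bearing = atan2(-21.12, 8.68) = 292.34° clockwise from north.

292.3°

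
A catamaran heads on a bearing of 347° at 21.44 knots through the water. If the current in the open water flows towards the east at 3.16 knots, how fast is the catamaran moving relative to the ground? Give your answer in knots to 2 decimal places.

20.96 knots

Taking east as x and north as y: velocity relative to the water = (-4.823, 20.890) knots; the water relative to ground = (3.160, 0.000) knots.
Velocity relative to ground = (-4.823, 20.890) + (3.160, 0.000) = (-1.663, 20.890) knots.
Speed = |(-1.663, 20.890)| = 20.957 knots.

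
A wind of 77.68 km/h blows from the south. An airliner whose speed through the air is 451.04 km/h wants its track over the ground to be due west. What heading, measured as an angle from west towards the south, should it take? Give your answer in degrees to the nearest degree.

10°

The wind pushes perpendicular to the desired track; the heading must have a component into the wind equal to 77.68 km/h: 451.04 sin θ = 77.68.
sin θ = 0.1722, so θ = 9.917°.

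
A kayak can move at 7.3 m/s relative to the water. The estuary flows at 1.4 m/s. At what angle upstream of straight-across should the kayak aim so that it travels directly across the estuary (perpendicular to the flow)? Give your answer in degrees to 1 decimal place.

11.1°

To cancel the current, the upstream component of the kayak's velocity must equal the flow: 7.3 sin θ = 1.4.
sin θ = 1.4 / 7.3 = 0.1918.
θ = arcsin(0.1918) = 11.057°.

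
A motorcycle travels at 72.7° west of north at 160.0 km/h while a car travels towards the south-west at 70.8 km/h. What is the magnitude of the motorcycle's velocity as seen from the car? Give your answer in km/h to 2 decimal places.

141.71 km/h

Taking east as x and north as y: motorcycle velocity = (-152.762, 47.580) km/h; car velocity = (-50.063, -50.063) km/h.
Velocity of motorcycle relative to car = (-152.762, 47.580) − (-50.063, -50.063) = (-102.699, 97.643) km/h.
Magnitude = |(-102.699, 97.643)| = 141.708 km/h.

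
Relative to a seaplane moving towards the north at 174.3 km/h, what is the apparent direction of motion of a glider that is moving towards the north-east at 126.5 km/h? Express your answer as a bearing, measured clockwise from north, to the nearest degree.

133°

Taking east as x and north as y: glider velocity = (89.449, 89.449) km/h; seaplane velocity = (0.000, 174.300) km/h.
Velocity of glider relative to seaplane = (89.449, 89.449) − (0.000, 174.300) = (89.449, -84.851) km/h.
Bearing = atan2(89.45, -84.85) = 133.49° clockwise from north.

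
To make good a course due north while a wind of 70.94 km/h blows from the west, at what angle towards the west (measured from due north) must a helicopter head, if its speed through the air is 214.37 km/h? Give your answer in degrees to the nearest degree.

The wind pushes perpendicular to the desired track; the heading must have a component into the wind equal to 70.94 km/h: 214.37 sin θ = 70.94.
sin θ = 0.3309, so θ = 19.325°.

19°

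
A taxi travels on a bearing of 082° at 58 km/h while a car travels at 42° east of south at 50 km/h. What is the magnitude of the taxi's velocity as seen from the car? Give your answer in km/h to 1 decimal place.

Taking east as x and north as y: taxi velocity = (57.436, 8.072) km/h; car velocity = (33.457, -37.157) km/h.
Velocity of taxi relative to car = (57.436, 8.072) − (33.457, -37.157) = (23.979, 45.229) km/h.
Magnitude = |(23.979, 45.229)| = 51.193 km/h.

51.2 km/h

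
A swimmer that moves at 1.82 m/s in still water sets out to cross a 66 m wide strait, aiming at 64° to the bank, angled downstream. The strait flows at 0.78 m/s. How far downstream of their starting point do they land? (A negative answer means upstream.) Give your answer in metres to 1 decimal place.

Perpendicular speed = 1.636 m/s; crossing time = 66 / 1.636 = 40.347 s.
Net downstream speed = 1.578 m/s.
Drift = 1.578 × 40.347 = 63.661 m (downstream).

63.7 m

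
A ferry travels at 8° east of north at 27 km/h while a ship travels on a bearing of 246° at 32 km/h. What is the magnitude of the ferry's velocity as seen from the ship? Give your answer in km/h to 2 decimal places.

51.66 km/h

Taking east as x and north as y: ferry velocity = (3.758, 26.737) km/h; ship velocity = (-29.233, -13.016) km/h.
Velocity of ferry relative to ship = (3.758, 26.737) − (-29.233, -13.016) = (32.991, 39.753) km/h.
Magnitude = |(32.991, 39.753)| = 51.659 km/h.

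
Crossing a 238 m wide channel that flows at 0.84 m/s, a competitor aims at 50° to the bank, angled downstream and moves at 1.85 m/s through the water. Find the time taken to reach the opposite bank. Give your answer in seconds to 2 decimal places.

The component of the competitor's velocity perpendicular to the bank is 1.85 × sin 50° = 1.417 m/s.
The current is parallel to the bank, so it does not affect the crossing time.
Time = 238 / 1.417 = 167.939 s.

167.94 s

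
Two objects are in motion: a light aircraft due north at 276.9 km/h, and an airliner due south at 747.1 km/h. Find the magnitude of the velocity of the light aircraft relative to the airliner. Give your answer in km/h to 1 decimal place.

Taking east as x and north as y: light aircraft velocity = (0.000, 276.900) km/h; airliner velocity = (0.000, -747.100) km/h.
Velocity of light aircraft relative to airliner = (0.000, 276.900) − (0.000, -747.100) = (0.000, 1024.000) km/h.
Magnitude = |(0.000, 1024.000)| = 1024.000 km/h.

1024.0 km/h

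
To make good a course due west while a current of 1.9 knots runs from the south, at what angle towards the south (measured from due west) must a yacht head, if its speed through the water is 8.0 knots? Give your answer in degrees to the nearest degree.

14°

The current pushes perpendicular to the desired track; the heading must have a component into the current equal to 1.9 knots: 8.0 sin θ = 1.9.
sin θ = 0.2375, so θ = 13.739°.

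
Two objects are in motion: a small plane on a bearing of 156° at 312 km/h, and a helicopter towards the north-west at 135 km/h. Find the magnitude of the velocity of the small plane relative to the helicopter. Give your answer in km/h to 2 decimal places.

440.70 km/h

Taking east as x and north as y: small plane velocity = (126.902, -285.026) km/h; helicopter velocity = (-95.459, 95.459) km/h.
Velocity of small plane relative to helicopter = (126.902, -285.026) − (-95.459, 95.459) = (222.361, -380.486) km/h.
Magnitude = |(222.361, -380.486)| = 440.697 km/h.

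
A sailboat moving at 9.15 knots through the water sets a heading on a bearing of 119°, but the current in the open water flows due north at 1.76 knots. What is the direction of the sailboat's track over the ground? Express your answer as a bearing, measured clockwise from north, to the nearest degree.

Taking east as x and north as y: velocity relative to the water = (8.003, -4.436) knots; the water relative to ground = (0.000, 1.760) knots.
Velocity relative to ground = (8.003, -4.436) + (0.000, 1.760) = (8.003, -2.676) knots.
Bearing = atan2(8.00, -2.68) = 108.49° clockwise from north.

108°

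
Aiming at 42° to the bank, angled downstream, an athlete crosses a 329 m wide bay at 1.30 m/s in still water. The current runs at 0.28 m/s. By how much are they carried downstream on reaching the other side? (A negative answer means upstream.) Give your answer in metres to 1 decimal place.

Perpendicular speed = 0.870 m/s; crossing time = 329 / 0.870 = 378.218 s.
Net downstream speed = 1.246 m/s.
Drift = 1.246 × 378.218 = 471.292 m (downstream).

471.3 m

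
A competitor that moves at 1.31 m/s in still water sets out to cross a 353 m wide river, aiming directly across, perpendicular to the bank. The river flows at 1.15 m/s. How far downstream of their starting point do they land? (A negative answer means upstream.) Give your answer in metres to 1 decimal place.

309.9 m

Perpendicular speed = 1.310 m/s; crossing time = 353 / 1.310 = 269.466 s.
Net downstream speed = 1.150 m/s.
Drift = 1.150 × 269.466 = 309.885 m (downstream).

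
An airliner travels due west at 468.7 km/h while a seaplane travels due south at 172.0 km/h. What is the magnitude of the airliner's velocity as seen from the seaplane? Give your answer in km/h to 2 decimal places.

Taking east as x and north as y: airliner velocity = (-468.700, 0.000) km/h; seaplane velocity = (0.000, -172.000) km/h.
Velocity of airliner relative to seaplane = (-468.700, 0.000) − (0.000, -172.000) = (-468.700, 172.000) km/h.
Magnitude = |(-468.700, 172.000)| = 499.263 km/h.

499.26 km/h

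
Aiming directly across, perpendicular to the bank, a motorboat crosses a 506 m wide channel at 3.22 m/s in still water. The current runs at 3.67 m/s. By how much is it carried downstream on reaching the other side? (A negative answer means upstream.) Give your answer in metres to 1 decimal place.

576.7 m

Perpendicular speed = 3.220 m/s; crossing time = 506 / 3.220 = 157.143 s.
Net downstream speed = 3.670 m/s.
Drift = 3.670 × 157.143 = 576.714 m (downstream).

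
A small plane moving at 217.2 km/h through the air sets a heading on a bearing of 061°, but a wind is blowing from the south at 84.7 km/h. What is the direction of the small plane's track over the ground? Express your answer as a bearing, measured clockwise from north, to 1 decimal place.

045.0°

Taking east as x and north as y: velocity relative to the air = (189.967, 105.301) km/h; the air relative to ground = (0.000, 84.700) km/h.
Velocity relative to ground = (189.967, 105.301) + (0.000, 84.700) = (189.967, 190.001) km/h.
Bearing = atan2(189.97, 190.00) = 44.99° clockwise from north.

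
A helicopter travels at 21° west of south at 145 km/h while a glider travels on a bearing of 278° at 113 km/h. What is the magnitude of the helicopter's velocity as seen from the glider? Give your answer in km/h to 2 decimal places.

162.55 km/h

Taking east as x and north as y: helicopter velocity = (-51.963, -135.369) km/h; glider velocity = (-111.900, 15.727) km/h.
Velocity of helicopter relative to glider = (-51.963, -135.369) − (-111.900, 15.727) = (59.937, -151.096) km/h.
Magnitude = |(59.937, -151.096)| = 162.550 km/h.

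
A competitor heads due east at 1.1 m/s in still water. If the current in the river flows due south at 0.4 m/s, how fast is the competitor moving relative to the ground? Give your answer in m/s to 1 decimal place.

Taking east as x and north as y: velocity relative to the water = (1.100, 0.000) m/s; the water relative to ground = (0.000, -0.400) m/s.
Velocity relative to ground = (1.100, 0.000) + (0.000, -0.400) = (1.100, -0.400) m/s.
Speed = |(1.100, -0.400)| = 1.170 m/s.

1.2 m/s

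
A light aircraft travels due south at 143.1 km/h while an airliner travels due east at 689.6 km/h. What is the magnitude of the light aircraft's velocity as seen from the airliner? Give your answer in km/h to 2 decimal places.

704.29 km/h

Taking east as x and north as y: light aircraft velocity = (0.000, -143.100) km/h; airliner velocity = (689.600, 0.000) km/h.
Velocity of light aircraft relative to airliner = (0.000, -143.100) − (689.600, 0.000) = (-689.600, -143.100) km/h.
Magnitude = |(-689.600, -143.100)| = 704.291 km/h.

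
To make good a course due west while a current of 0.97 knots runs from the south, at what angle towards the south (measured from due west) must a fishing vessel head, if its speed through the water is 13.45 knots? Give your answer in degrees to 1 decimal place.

4.1°

The current pushes perpendicular to the desired track; the heading must have a component into the current equal to 0.97 knots: 13.45 sin θ = 0.97.
sin θ = 0.0721, so θ = 4.136°.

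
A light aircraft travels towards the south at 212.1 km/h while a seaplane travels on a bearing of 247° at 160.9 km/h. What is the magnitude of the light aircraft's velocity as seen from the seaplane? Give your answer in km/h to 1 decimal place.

210.3 km/h

Taking east as x and north as y: light aircraft velocity = (0.000, -212.100) km/h; seaplane velocity = (-148.109, -62.869) km/h.
Velocity of light aircraft relative to seaplane = (0.000, -212.100) − (-148.109, -62.869) = (148.109, -149.231) km/h.
Magnitude = |(148.109, -149.231)| = 210.253 km/h.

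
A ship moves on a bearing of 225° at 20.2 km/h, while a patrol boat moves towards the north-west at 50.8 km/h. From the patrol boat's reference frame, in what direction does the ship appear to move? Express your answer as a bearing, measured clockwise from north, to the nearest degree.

157°

Taking east as x and north as y: ship velocity = (-14.284, -14.284) km/h; patrol boat velocity = (-35.921, 35.921) km/h.
Velocity of ship relative to patrol boat = (-14.284, -14.284) − (-35.921, 35.921) = (21.637, -50.205) km/h.
Bearing = atan2(21.64, -50.20) = 156.68° clockwise from north.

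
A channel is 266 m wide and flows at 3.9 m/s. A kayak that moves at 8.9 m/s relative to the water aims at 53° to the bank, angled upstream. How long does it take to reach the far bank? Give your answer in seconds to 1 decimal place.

37.4 s

The component of the kayak's velocity perpendicular to the bank is 8.9 × sin 53° = 7.108 m/s.
The flow acts along the bank and has no component across it.
Time = 266 / 7.108 = 37.423 s.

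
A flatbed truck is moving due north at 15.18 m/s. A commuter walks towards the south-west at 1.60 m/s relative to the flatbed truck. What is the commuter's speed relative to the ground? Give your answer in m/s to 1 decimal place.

14.1 m/s

Taking east as x and north as y: flatbed truck velocity = (0.000, 15.180) m/s; commuter velocity relative to flatbed truck = (-1.131, -1.131) m/s.
Velocity relative to ground = (0.000, 15.180) + (-1.131, -1.131) = (-1.131, 14.049) m/s.
Speed = |(-1.131, 14.049)| = 14.094 m/s.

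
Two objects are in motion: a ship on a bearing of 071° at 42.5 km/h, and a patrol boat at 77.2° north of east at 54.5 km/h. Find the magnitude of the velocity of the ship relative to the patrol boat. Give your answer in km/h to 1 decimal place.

48.3 km/h

Taking east as x and north as y: ship velocity = (40.185, 13.837) km/h; patrol boat velocity = (12.074, 53.146) km/h.
Velocity of ship relative to patrol boat = (40.185, 13.837) − (12.074, 53.146) = (28.110, -39.309) km/h.
Magnitude = |(28.110, -39.309)| = 48.326 km/h.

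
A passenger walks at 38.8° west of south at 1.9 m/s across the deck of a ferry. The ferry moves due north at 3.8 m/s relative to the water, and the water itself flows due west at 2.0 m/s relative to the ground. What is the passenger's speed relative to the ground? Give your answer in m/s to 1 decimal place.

3.9 m/s

In east/north components (m/s): passenger relative to ferry = (-1.191, -1.481); ferry relative to water = (0.000, 3.800); water relative to ground = (-2.000, 0.000).
Sum = (-3.191, 2.319) m/s.
Speed = |(-3.191, 2.319)| = 3.944 m/s.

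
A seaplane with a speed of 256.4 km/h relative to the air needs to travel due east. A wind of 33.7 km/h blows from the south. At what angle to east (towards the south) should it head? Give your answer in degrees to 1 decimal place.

The wind pushes perpendicular to the desired track; the heading must have a component into the wind equal to 33.7 km/h: 256.4 sin θ = 33.7.
sin θ = 0.1314, so θ = 7.553°.

7.6°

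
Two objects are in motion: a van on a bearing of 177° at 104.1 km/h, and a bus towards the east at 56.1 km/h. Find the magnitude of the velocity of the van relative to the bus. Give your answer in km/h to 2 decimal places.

115.64 km/h

Taking east as x and north as y: van velocity = (5.448, -103.957) km/h; bus velocity = (56.100, 0.000) km/h.
Velocity of van relative to bus = (5.448, -103.957) − (56.100, 0.000) = (-50.652, -103.957) km/h.
Magnitude = |(-50.652, -103.957)| = 115.641 km/h.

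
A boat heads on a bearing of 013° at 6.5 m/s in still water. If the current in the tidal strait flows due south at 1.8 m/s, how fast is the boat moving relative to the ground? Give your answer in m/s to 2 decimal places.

Taking east as x and north as y: velocity relative to the water = (1.462, 6.333) m/s; the water relative to ground = (0.000, -1.800) m/s.
Velocity relative to ground = (1.462, 6.333) + (0.000, -1.800) = (1.462, 4.533) m/s.
Speed = |(1.462, 4.533)| = 4.763 m/s.

4.76 m/s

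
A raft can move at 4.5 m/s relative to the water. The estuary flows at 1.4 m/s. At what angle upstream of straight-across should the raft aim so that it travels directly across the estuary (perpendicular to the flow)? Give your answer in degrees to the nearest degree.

To cancel the current, the upstream component of the raft's velocity must equal the flow: 4.5 sin θ = 1.4.
sin θ = 1.4 / 4.5 = 0.3111.
θ = arcsin(0.3111) = 18.126°.

18°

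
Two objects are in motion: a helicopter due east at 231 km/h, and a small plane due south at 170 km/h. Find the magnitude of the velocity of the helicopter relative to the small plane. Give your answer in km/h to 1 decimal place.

286.8 km/h

Taking east as x and north as y: helicopter velocity = (231.000, 0.000) km/h; small plane velocity = (0.000, -170.000) km/h.
Velocity of helicopter relative to small plane = (231.000, 0.000) − (0.000, -170.000) = (231.000, 170.000) km/h.
Magnitude = |(231.000, 170.000)| = 286.812 km/h.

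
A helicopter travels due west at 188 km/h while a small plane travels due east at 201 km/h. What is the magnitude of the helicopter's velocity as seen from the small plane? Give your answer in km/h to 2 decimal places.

Taking east as x and north as y: helicopter velocity = (-188.000, 0.000) km/h; small plane velocity = (201.000, 0.000) km/h.
Velocity of helicopter relative to small plane = (-188.000, 0.000) − (201.000, 0.000) = (-389.000, 0.000) km/h.
Magnitude = |(-389.000, 0.000)| = 389.000 km/h.

389.00 km/h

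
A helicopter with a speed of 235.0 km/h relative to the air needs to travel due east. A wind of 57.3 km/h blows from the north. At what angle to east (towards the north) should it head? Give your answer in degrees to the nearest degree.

The wind pushes perpendicular to the desired track; the heading must have a component into the wind equal to 57.3 km/h: 235.0 sin θ = 57.3.
sin θ = 0.2438, so θ = 14.113°.

14°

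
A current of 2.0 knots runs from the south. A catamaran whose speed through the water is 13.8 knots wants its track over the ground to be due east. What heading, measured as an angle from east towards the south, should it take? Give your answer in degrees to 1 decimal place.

The current pushes perpendicular to the desired track; the heading must have a component into the current equal to 2.0 knots: 13.8 sin θ = 2.0.
sin θ = 0.1449, so θ = 8.333°.

8.3°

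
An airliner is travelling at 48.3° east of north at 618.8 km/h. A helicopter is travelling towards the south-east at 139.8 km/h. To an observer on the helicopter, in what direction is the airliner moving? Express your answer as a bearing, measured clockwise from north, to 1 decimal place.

Taking east as x and north as y: airliner velocity = (462.020, 411.645) km/h; helicopter velocity = (98.854, -98.854) km/h.
Velocity of airliner relative to helicopter = (462.020, 411.645) − (98.854, -98.854) = (363.166, 510.498) km/h.
Bearing = atan2(363.17, 510.50) = 35.43° clockwise from north.

035.4°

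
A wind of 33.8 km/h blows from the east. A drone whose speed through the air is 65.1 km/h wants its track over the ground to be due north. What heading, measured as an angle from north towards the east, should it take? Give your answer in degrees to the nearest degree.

The wind pushes perpendicular to the desired track; the heading must have a component into the wind equal to 33.8 km/h: 65.1 sin θ = 33.8.
sin θ = 0.5192, so θ = 31.279°.

31°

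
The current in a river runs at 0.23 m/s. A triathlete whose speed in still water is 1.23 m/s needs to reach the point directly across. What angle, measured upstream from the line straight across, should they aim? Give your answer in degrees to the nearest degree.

To cancel the current, the upstream component of the triathlete's velocity must equal the flow: 1.23 sin θ = 0.23.
sin θ = 0.23 / 1.23 = 0.1870.
θ = arcsin(0.1870) = 10.777°.

11°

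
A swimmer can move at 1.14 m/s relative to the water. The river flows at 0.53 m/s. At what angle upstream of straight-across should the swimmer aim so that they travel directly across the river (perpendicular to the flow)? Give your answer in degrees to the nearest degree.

28°

To cancel the current, the upstream component of the swimmer's velocity must equal the flow: 1.14 sin θ = 0.53.
sin θ = 0.53 / 1.14 = 0.4649.
θ = arcsin(0.4649) = 27.705°.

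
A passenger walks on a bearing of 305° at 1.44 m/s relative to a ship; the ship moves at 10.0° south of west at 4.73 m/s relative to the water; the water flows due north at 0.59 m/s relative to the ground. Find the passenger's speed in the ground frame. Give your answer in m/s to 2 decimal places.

In east/north components (m/s): passenger relative to ship = (-1.180, 0.826); ship relative to water = (-4.658, -0.821); water relative to ground = (0.000, 0.590).
Sum = (-5.838, 0.595) m/s.
Speed = |(-5.838, 0.595)| = 5.868 m/s.

5.87 m/s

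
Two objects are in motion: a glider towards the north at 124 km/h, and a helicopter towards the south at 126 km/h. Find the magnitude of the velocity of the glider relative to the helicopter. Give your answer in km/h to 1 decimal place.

250.0 km/h

Taking east as x and north as y: glider velocity = (0.000, 124.000) km/h; helicopter velocity = (0.000, -126.000) km/h.
Velocity of glider relative to helicopter = (0.000, 124.000) − (0.000, -126.000) = (0.000, 250.000) km/h.
Magnitude = |(0.000, 250.000)| = 250.000 km/h.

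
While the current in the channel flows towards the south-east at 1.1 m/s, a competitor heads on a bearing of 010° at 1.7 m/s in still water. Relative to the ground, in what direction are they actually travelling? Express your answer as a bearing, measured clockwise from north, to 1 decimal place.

Taking east as x and north as y: velocity relative to the water = (0.295, 1.674) m/s; the water relative to ground = (0.778, -0.778) m/s.
Velocity relative to ground = (0.295, 1.674) + (0.778, -0.778) = (1.073, 0.896) m/s.
Bearing = atan2(1.07, 0.90) = 50.13° clockwise from north.

050.1°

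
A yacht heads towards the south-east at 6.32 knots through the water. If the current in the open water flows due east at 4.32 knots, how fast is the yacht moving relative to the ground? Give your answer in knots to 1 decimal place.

Taking east as x and north as y: velocity relative to the water = (4.469, -4.469) knots; the water relative to ground = (4.320, 0.000) knots.
Velocity relative to ground = (4.469, -4.469) + (4.320, 0.000) = (8.789, -4.469) knots.
Speed = |(8.789, -4.469)| = 9.860 knots.

9.9 knots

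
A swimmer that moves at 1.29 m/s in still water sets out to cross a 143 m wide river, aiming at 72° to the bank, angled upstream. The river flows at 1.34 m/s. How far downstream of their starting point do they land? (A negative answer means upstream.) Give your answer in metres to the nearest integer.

Perpendicular speed = 1.227 m/s; crossing time = 143 / 1.227 = 116.557 s.
Net downstream speed = 0.941 m/s.
Drift = 0.941 × 116.557 = 109.723 m (downstream).

110 m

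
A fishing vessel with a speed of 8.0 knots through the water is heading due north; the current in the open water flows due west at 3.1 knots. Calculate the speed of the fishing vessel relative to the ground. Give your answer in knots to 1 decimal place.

Taking east as x and north as y: velocity relative to the water = (0.000, 8.000) knots; the water relative to ground = (-3.100, 0.000) knots.
Velocity relative to ground = (0.000, 8.000) + (-3.100, 0.000) = (-3.100, 8.000) knots.
Speed = |(-3.100, 8.000)| = 8.580 knots.

8.6 knots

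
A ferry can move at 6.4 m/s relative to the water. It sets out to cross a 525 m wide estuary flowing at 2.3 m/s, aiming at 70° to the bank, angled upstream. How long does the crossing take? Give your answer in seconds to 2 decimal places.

The component of the ferry's velocity perpendicular to the bank is 6.4 × sin 70° = 6.014 m/s.
The current is parallel to the bank, so it does not affect the crossing time.
Time = 525 / 6.014 = 87.296 s.

87.30 s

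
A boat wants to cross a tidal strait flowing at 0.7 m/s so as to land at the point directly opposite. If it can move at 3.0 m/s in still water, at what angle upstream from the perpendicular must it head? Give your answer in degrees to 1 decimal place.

To cancel the current, the upstream component of the boat's velocity must equal the flow: 3.0 sin θ = 0.7.
sin θ = 0.7 / 3.0 = 0.2333.
θ = arcsin(0.2333) = 13.493°.

13.5°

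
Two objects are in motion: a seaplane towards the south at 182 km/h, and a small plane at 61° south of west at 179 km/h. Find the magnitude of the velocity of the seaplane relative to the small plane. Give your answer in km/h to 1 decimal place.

Taking east as x and north as y: seaplane velocity = (0.000, -182.000) km/h; small plane velocity = (-86.781, -156.557) km/h.
Velocity of seaplane relative to small plane = (0.000, -182.000) − (-86.781, -156.557) = (86.781, -25.443) km/h.
Magnitude = |(86.781, -25.443)| = 90.434 km/h.

90.4 km/h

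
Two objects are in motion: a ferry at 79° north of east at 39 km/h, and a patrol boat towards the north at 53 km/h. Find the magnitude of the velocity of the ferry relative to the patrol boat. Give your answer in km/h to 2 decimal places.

16.49 km/h

Taking east as x and north as y: ferry velocity = (7.442, 38.283) km/h; patrol boat velocity = (0.000, 53.000) km/h.
Velocity of ferry relative to patrol boat = (7.442, 38.283) − (0.000, 53.000) = (7.442, -14.717) km/h.
Magnitude = |(7.442, -14.717)| = 16.491 km/h.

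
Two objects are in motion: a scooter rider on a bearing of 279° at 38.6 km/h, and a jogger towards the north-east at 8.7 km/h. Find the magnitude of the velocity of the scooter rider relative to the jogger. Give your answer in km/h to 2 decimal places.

44.28 km/h

Taking east as x and north as y: scooter rider velocity = (-38.125, 6.038) km/h; jogger velocity = (6.152, 6.152) km/h.
Velocity of scooter rider relative to jogger = (-38.125, 6.038) − (6.152, 6.152) = (-44.277, -0.113) km/h.
Magnitude = |(-44.277, -0.113)| = 44.277 km/h.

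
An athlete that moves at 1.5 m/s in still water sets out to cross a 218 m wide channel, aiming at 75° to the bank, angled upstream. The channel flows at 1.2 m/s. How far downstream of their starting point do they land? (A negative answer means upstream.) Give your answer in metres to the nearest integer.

122 m

Perpendicular speed = 1.449 m/s; crossing time = 218 / 1.449 = 150.460 s.
Net downstream speed = 0.812 m/s.
Drift = 0.812 × 150.460 = 122.139 m (downstream).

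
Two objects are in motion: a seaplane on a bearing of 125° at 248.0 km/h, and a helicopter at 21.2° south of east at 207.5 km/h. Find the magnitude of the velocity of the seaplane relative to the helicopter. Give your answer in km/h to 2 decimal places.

67.91 km/h

Taking east as x and north as y: seaplane velocity = (203.150, -142.247) km/h; helicopter velocity = (193.457, -75.037) km/h.
Velocity of seaplane relative to helicopter = (203.150, -142.247) − (193.457, -75.037) = (9.693, -67.210) km/h.
Magnitude = |(9.693, -67.210)| = 67.905 km/h.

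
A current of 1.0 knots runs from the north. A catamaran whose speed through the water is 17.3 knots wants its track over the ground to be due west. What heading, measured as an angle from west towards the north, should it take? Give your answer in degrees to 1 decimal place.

3.3°

The current pushes perpendicular to the desired track; the heading must have a component into the current equal to 1.0 knots: 17.3 sin θ = 1.0.
sin θ = 0.0578, so θ = 3.314°.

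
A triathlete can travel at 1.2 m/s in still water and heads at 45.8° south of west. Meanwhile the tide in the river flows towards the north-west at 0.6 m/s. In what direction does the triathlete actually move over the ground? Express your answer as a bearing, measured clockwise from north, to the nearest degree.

Taking east as x and north as y: velocity relative to the water = (-0.837, -0.860) m/s; the water relative to ground = (-0.424, 0.424) m/s.
Velocity relative to ground = (-0.837, -0.860) + (-0.424, 0.424) = (-1.261, -0.436) m/s.
Bearing = atan2(-1.26, -0.44) = 250.92° clockwise from north.

251°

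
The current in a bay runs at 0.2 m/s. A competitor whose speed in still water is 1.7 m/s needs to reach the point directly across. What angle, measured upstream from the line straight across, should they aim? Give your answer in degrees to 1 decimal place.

To cancel the current, the upstream component of the competitor's velocity must equal the flow: 1.7 sin θ = 0.2.
sin θ = 0.2 / 1.7 = 0.1176.
θ = arcsin(0.1176) = 6.756°.

6.8°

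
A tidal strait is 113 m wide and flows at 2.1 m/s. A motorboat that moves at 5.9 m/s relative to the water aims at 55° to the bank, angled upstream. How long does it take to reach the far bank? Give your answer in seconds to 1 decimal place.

23.4 s

The component of the motorboat's velocity perpendicular to the bank is 5.9 × sin 55° = 4.833 m/s.
The flow acts along the bank and has no component across it.
Time = 113 / 4.833 = 23.381 s.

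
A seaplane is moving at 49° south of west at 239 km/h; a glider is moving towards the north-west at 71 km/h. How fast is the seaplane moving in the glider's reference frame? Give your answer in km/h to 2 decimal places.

Taking east as x and north as y: seaplane velocity = (-156.798, -180.376) km/h; glider velocity = (-50.205, 50.205) km/h.
Velocity of seaplane relative to glider = (-156.798, -180.376) − (-50.205, 50.205) = (-106.594, -230.580) km/h.
Magnitude = |(-106.594, -230.580)| = 254.026 km/h.

254.03 km/h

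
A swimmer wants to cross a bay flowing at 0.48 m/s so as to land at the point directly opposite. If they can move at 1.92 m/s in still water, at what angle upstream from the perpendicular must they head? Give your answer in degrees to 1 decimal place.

To cancel the current, the upstream component of the swimmer's velocity must equal the flow: 1.92 sin θ = 0.48.
sin θ = 0.48 / 1.92 = 0.2500.
θ = arcsin(0.2500) = 14.478°.

14.5°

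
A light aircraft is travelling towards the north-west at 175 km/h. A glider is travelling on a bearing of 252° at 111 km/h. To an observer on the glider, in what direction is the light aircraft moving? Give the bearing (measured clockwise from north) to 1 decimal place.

353.4°

Taking east as x and north as y: light aircraft velocity = (-123.744, 123.744) km/h; glider velocity = (-105.567, -34.301) km/h.
Velocity of light aircraft relative to glider = (-123.744, 123.744) − (-105.567, -34.301) = (-18.176, 158.045) km/h.
Bearing = atan2(-18.18, 158.04) = 353.44° clockwise from north.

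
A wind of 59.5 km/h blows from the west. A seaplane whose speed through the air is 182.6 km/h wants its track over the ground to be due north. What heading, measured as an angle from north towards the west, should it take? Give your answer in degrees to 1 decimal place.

The wind pushes perpendicular to the desired track; the heading must have a component into the wind equal to 59.5 km/h: 182.6 sin θ = 59.5.
sin θ = 0.3258, so θ = 19.017°.

19.0°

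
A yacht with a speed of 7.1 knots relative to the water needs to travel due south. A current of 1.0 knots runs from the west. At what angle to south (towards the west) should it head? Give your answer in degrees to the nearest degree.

8°

The current pushes perpendicular to the desired track; the heading must have a component into the current equal to 1.0 knots: 7.1 sin θ = 1.0.
sin θ = 0.1408, so θ = 8.097°.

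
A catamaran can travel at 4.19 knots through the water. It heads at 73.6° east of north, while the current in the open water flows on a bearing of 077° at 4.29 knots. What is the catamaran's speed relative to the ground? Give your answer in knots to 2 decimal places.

Taking east as x and north as y: velocity relative to the water = (4.020, 1.183) knots; the water relative to ground = (4.180, 0.965) knots.
Velocity relative to ground = (4.020, 1.183) + (4.180, 0.965) = (8.200, 2.148) knots.
Speed = |(8.200, 2.148)| = 8.476 knots.

8.48 knots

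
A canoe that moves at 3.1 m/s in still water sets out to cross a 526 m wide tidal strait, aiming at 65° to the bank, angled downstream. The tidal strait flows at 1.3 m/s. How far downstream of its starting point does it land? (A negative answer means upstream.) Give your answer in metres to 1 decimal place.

Perpendicular speed = 2.810 m/s; crossing time = 526 / 2.810 = 187.218 s.
Net downstream speed = 2.610 m/s.
Drift = 2.610 × 187.218 = 488.662 m (downstream).

488.7 m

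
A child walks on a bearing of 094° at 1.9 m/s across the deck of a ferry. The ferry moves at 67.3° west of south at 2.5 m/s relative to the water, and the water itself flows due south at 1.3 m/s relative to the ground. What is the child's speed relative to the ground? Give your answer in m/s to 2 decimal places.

In east/north components (m/s): child relative to ferry = (1.895, -0.133); ferry relative to water = (-2.306, -0.965); water relative to ground = (0.000, -1.300).
Sum = (-0.411, -2.397) m/s.
Speed = |(-0.411, -2.397)| = 2.432 m/s.

2.43 m/s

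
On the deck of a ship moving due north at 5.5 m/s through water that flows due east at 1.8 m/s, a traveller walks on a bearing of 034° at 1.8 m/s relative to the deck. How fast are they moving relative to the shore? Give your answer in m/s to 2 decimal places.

7.53 m/s

In east/north components (m/s): traveller relative to ship = (1.007, 1.492); ship relative to water = (0.000, 5.500); water relative to ground = (1.800, 0.000).
Sum = (2.807, 6.992) m/s.
Speed = |(2.807, 6.992)| = 7.534 m/s.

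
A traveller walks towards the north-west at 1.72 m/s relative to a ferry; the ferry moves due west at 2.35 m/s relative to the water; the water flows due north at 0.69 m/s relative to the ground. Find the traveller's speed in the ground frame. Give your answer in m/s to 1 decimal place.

In east/north components (m/s): traveller relative to ferry = (-1.216, 1.216); ferry relative to water = (-2.350, 0.000); water relative to ground = (0.000, 0.690).
Sum = (-3.566, 1.906) m/s.
Speed = |(-3.566, 1.906)| = 4.044 m/s.

4.0 m/s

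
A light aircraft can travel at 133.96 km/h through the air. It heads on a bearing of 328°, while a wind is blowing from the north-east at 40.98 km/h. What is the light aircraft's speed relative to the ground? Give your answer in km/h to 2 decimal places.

Taking east as x and north as y: velocity relative to the air = (-70.988, 113.605) km/h; the air relative to ground = (-28.977, -28.977) km/h.
Velocity relative to ground = (-70.988, 113.605) + (-28.977, -28.977) = (-99.965, 84.627) km/h.
Speed = |(-99.965, 84.627)| = 130.976 km/h.

130.98 km/h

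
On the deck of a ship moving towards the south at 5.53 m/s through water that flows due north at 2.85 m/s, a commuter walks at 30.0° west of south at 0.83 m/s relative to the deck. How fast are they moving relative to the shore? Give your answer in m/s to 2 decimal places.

3.42 m/s

In east/north components (m/s): commuter relative to ship = (-0.415, -0.719); ship relative to water = (0.000, -5.530); water relative to ground = (0.000, 2.850).
Sum = (-0.415, -3.399) m/s.
Speed = |(-0.415, -3.399)| = 3.424 m/s.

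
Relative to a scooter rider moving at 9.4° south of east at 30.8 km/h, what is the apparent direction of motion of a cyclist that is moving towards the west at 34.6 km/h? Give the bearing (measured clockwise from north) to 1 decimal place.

Taking east as x and north as y: cyclist velocity = (-34.600, 0.000) km/h; scooter rider velocity = (30.386, -5.030) km/h.
Velocity of cyclist relative to scooter rider = (-34.600, 0.000) − (30.386, -5.030) = (-64.986, 5.030) km/h.
Bearing = atan2(-64.99, 5.03) = 274.43° clockwise from north.

274.4°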